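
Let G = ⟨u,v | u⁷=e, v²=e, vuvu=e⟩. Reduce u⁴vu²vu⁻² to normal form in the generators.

Multiply left to right, reducing at each step:
  (u⁴) · v = u⁴v
  (u⁴v) · u² = u²v
  (u²v) · v = u²
  (u²) · u⁻² = e

Answer: e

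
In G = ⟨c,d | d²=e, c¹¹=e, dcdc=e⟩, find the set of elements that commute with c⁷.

⟨c⁷⟩ ⊆ C_G(c⁷) since powers of c⁷ commute with c⁷; so |C_G(c⁷)| ≥ |⟨c⁷⟩| = 11.
By orbit–stabilizer, |C_G(c⁷)| = |G| / |conj. class of c⁷| = 22 / 2 = 11.
The 11 elements commuting with c⁷ are {e, c, c², c³, c⁴, c⁵, c⁶, c⁷, c⁸, c⁹, c¹⁰}.

Answer: {e, c, c², c³, c⁴, c⁵, c⁶, c⁷, c⁸, c⁹, c¹⁰}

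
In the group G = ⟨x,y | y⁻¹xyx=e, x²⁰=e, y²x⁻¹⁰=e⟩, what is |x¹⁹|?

Compute successive powers until reaching e:
  (x¹⁹)¹ = x¹⁹, (x¹⁹)² = x¹⁸, (x¹⁹)³ = x¹⁷, (x¹⁹)⁴ = x¹⁶, (x¹⁹)⁵ = x¹⁵, (x¹⁹)⁶ = x¹⁴, (x¹⁹)⁷ = x¹³, (x¹⁹)⁸ = x¹², (x¹⁹)⁹ = x¹¹, (x¹⁹)¹⁰ = x¹⁰, (x¹⁹)¹¹ = x⁹, (x¹⁹)¹² = x⁸, (x¹⁹)¹³ = x⁷, (x¹⁹)¹⁴ = x⁶, (x¹⁹)¹⁵ = x⁵, (x¹⁹)¹⁶ = x⁴, (x¹⁹)¹⁷ = x³, (x¹⁹)¹⁸ = x², (x¹⁹)¹⁹ = x, (x¹⁹)²⁰ = e.
The smallest positive k with (x¹⁹)ᵏ = e is 20.

Answer: 20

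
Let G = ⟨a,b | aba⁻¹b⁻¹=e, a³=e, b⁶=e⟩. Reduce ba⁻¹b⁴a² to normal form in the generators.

Multiply left to right, reducing at each step:
  b · a⁻¹ = a²b
  (a²b) · b⁴ = a²b⁵
  (a²b⁵) · a² = ab⁵

Answer: ab⁵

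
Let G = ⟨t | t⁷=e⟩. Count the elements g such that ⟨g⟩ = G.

G is cyclic of order 7. An element generates G iff its order is 7, and a cyclic group of order 7 has exactly φ(7) = 6 such elements.

Answer: 6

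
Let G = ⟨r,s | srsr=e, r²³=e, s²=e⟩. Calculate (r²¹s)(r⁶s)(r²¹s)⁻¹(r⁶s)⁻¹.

[(r²¹s), (r⁶s)] = (r²¹s)·(r⁶s)·(r²¹s)⁻¹·(r⁶s)⁻¹.
  (r²¹s) · (r⁶s) = r¹⁵
  (r¹⁵) · (r²¹s) = r¹³s
  (r¹³s) · (r⁶s) = r⁷

Answer: r⁷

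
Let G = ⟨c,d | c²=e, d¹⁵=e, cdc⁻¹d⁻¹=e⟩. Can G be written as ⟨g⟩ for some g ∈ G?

|G| = 30. The element cd has order 30 (its powers give 30 distinct elements), so ⟨cd⟩ = G and G is cyclic.

Answer: Yes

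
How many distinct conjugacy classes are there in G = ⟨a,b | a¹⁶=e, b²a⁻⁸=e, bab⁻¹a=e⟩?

The conjugacy classes (representative and size) are:
  [e] (size 1), [a] (size 2), [a¹⁴] (size 2), [a¹³] (size 2), [a¹²] (size 2), [a⁵] (size 2), [a¹⁰] (size 2), [a⁷] (size 2), [a⁸] (size 1), [b⁻¹] (size 8), [a⁷b⁻¹] (size 8).
Class equation: 1 + 2 + 2 + 2 + 2 + 2 + 2 + 2 + 1 + 8 + 8 = 32 = |G|. So G has 11 conjugacy classes.

Answer: 11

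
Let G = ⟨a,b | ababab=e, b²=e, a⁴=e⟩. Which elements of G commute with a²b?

⟨a²b⟩ ⊆ C_G(a²b) since powers of a²b commute with a²b; so |C_G(a²b)| ≥ |⟨a²b⟩| = 4.
By orbit–stabilizer, |C_G(a²b)| = |G| / |conj. class of a²b| = 24 / 6 = 4.
The 4 elements commuting with a²b are {e, a²b, ba², a²ba²b}.

Answer: {e, a²b, ba², a²ba²b}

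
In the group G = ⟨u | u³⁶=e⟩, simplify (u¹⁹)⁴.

Compute successive powers of (u¹⁹), reducing at each step:
  (u¹⁹)²: (u¹⁹) · u¹⁹ = u²
  (u¹⁹)³: (u²) · u¹⁹ = u²¹
  (u¹⁹)⁴: (u²¹) · u¹⁹ = u⁴

Answer: u⁴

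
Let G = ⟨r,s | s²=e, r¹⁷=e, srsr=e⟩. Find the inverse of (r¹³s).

The order of (r¹³s) is 2 (smallest k with (r¹³s)ᵏ = e), so (r¹³s)⁻¹ = (r¹³s)¹ = r¹³s.
Check: (r¹³s) · (r¹³s) → (r¹³s) · r¹³ = s;   s · s = e, giving e as required.

Answer: r¹³s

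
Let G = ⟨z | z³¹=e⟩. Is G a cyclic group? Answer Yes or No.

|G| = 31. The element z has order 31 (its powers give 31 distinct elements), so ⟨z⟩ = G and G is cyclic.

Answer: Yes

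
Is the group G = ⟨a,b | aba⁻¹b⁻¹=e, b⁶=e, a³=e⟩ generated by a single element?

|G| = 18, but the maximum element order in G is 6 < 18. No single element generates all of G, so G is not cyclic.

Answer: No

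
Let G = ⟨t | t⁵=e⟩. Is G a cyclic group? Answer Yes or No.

|G| = 5. The element t has order 5 (its powers give 5 distinct elements), so ⟨t⟩ = G and G is cyclic.

Answer: Yes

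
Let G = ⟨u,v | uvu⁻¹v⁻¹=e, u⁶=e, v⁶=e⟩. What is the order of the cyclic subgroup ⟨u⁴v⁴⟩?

|⟨u⁴v⁴⟩| equals the order of u⁴v⁴. Compute successive powers until reaching e:
  (u⁴v⁴)¹ = u⁴v⁴, (u⁴v⁴)² = u²v², (u⁴v⁴)³ = e.
The smallest positive k with (u⁴v⁴)ᵏ = e is 3, so |⟨u⁴v⁴⟩| = 3.

Answer: 3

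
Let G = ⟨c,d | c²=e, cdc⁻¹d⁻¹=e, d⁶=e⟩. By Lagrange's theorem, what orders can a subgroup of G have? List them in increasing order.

|G| = 12 = 2² · 3. By Lagrange's theorem the order of any subgroup divides 12; the divisors of 12 are 1, 2, 3, 4, 6, 12.

Answer: 1, 2, 3, 4, 6, 12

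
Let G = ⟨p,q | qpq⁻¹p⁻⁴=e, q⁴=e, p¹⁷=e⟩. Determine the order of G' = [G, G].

G' = [G, G] is generated by all commutators. The generator-pair commutators are: [p, q] = p¹⁴.
The subgroup they normally generate is {e, p, p², p³, p⁴, p⁵, p⁶, p⁷, p⁸, p⁹, p¹⁰, p¹¹, p¹², p¹³, p¹⁴, p¹⁵, p¹⁶}, of order 17.
Check: |G/G'| = 68/17 = 4 is the order of the abelianisation.

Answer: 17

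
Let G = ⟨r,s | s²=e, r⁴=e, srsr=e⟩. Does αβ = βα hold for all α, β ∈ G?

r·s = rs but s·r = r³s, so r·s ≠ s·r and G is not abelian.

Answer: No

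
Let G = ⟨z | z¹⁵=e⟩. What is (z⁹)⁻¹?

The order of (z⁹) is 5 (smallest k with (z⁹)ᵏ = e), so (z⁹)⁻¹ = (z⁹)⁴ = z⁶.
Check: (z⁹) · (z⁶) → (z⁹) · z⁶ = e, giving e as required.

Answer: z⁶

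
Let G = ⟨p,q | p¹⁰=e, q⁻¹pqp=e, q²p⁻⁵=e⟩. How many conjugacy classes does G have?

The conjugacy classes (representative and size) are:
  [e] (size 1), [p] (size 2), [p⁸] (size 2), [p⁷] (size 2), [p⁴] (size 2), [p⁵] (size 1), [p⁴q] (size 5), [p²q⁻¹] (size 5).
Class equation: 1 + 2 + 2 + 2 + 2 + 1 + 5 + 5 = 20 = |G|. So G has 8 conjugacy classes.

Answer: 8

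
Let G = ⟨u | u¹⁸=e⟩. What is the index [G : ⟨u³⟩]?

First find ord(u³) by computing successive powers:
  (u³)¹ = u³, (u³)² = u⁶, (u³)³ = u⁹, (u³)⁴ = u¹², (u³)⁵ = u¹⁵, (u³)⁶ = e.
So |⟨u³⟩| = ord(u³) = 6. With |G| = 18, by Lagrange [G : ⟨u³⟩] = 18/6 = 3.

Answer: 3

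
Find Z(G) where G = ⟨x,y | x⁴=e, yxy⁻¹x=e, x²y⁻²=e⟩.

An element z ∈ Z(G) iff z commutes with every generator.
For example x² is central: (x²)·x = x³ = x·(x²); (x²)·y = y⁻¹ = y·(x²).
Whereas x ∉ Z(G) since x·y = xy ≠ xy⁻¹ = y·x.
Checking each of the 8 elements this way gives Z(G) = {e, x²}, of order 2.

Answer: {e, x²}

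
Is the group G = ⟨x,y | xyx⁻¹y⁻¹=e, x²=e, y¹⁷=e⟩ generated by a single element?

|G| = 34. The element xy has order 34 (its powers give 34 distinct elements), so ⟨xy⟩ = G and G is cyclic.

Answer: Yes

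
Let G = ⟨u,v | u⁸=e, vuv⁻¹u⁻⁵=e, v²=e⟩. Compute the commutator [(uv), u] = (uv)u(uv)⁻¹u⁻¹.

[(uv), u] = (uv)·u·(uv)⁻¹·u⁻¹.
  (uv) · u = u⁶v
  (u⁶v) · (u³v) = u⁵
  (u⁵) · (u⁷) = u⁴

Answer: u⁴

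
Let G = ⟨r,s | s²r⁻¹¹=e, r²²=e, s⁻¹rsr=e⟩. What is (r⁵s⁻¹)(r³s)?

Compute (r⁵s⁻¹) · (r³s) by multiplying left to right and reducing via the relations at each step:
  (r⁵s⁻¹) · r³ = r²s⁻¹
  (r²s⁻¹) · s = r²

Answer: r²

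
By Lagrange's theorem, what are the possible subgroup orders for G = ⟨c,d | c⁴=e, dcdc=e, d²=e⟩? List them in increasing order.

|G| = 8 = 2³. By Lagrange's theorem the order of any subgroup divides 8; the divisors of 8 are 1, 2, 4, 8.

Answer: 1, 2, 4, 8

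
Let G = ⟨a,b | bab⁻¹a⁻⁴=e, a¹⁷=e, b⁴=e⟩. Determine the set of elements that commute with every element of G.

An element z ∈ Z(G) iff z commutes with every generator.
For example e is central: e·a = a = a·e; e·b = b = b·e.
Whereas a ∉ Z(G) since a·b = ab ≠ a⁴b = b·a.
Checking each of the 68 elements this way gives Z(G) = {e}, of order 1.

Answer: {e}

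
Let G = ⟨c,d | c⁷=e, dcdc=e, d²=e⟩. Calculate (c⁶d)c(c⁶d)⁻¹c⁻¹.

[(c⁶d), c] = (c⁶d)·c·(c⁶d)⁻¹·c⁻¹.
  (c⁶d) · c = c⁵d
  (c⁵d) · (c⁶d) = c⁶
  (c⁶) · (c⁶) = c⁵

Answer: c⁵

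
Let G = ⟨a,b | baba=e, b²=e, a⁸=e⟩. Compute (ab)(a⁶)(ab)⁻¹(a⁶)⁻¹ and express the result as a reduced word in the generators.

[(ab), (a⁶)] = (ab)·(a⁶)·(ab)⁻¹·(a⁶)⁻¹.
  (ab) · (a⁶) = a³b
  (a³b) · (ab) = a²
  (a²) · (a²) = a⁴

Answer: a⁴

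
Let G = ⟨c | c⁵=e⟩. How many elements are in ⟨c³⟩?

|⟨c³⟩| equals the order of c³. Compute successive powers until reaching e:
  (c³)¹ = c³, (c³)² = c, (c³)³ = c⁴, (c³)⁴ = c², (c³)⁵ = e.
The smallest positive k with (c³)ᵏ = e is 5, so |⟨c³⟩| = 5.

Answer: 5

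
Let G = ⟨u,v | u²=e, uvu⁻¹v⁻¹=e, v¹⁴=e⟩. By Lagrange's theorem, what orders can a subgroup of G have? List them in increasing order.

|G| = 28 = 2² · 7. By Lagrange's theorem the order of any subgroup divides 28; the divisors of 28 are 1, 2, 4, 7, 14, 28.

Answer: 1, 2, 4, 7, 14, 28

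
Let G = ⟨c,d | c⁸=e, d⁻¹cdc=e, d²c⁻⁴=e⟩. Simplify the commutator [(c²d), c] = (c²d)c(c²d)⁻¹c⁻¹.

[(c²d), c] = (c²d)·c·(c²d)⁻¹·c⁻¹.
  (c²d) · c = cd
  (cd) · (c²d⁻¹) = c⁷
  (c⁷) · (c⁷) = c⁶

Answer: c⁶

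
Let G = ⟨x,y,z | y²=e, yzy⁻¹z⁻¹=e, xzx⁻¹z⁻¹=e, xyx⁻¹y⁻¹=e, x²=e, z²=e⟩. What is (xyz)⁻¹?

The order of (xyz) is 2 (smallest k with (xyz)ᵏ = e), so (xyz)⁻¹ = (xyz)¹ = xyz.
Check: (xyz) · (xyz) → (xyz) · x = yz;   (yz) · y = z;   z · z = e, giving e as required.

Answer: xyz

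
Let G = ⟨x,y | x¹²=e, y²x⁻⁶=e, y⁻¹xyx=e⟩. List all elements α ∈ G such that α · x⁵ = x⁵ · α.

⟨x⁵⟩ ⊆ C_G(x⁵) since powers of x⁵ commute with x⁵; so |C_G(x⁵)| ≥ |⟨x⁵⟩| = 12.
By orbit–stabilizer, |C_G(x⁵)| = |G| / |conj. class of x⁵| = 24 / 2 = 12.
The 12 elements commuting with x⁵ are {e, x, x², x³, x⁴, x⁵, x⁶, x⁷, x⁸, x⁹, x¹⁰, x¹¹}.

Answer: {e, x, x², x³, x⁴, x⁵, x⁶, x⁷, x⁸, x⁹, x¹⁰, x¹¹}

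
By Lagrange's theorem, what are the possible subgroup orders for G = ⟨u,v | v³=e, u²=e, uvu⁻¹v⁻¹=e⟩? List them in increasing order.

|G| = 6 = 2 · 3. By Lagrange's theorem the order of any subgroup divides 6; the divisors of 6 are 1, 2, 3, 6.

Answer: 1, 2, 3, 6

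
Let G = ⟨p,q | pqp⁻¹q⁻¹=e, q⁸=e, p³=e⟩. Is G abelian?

Each pair of generators commutes: p·q = pq = q·p. Since the generators pairwise commute, every element of G commutes with every other, so G is abelian.

Answer: Yes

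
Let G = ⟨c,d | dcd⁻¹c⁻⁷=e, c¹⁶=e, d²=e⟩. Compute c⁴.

Compute successive powers of c, reducing at each step:
  c²: c · c = c²
  c³: (c²) · c = c³
  c⁴: (c³) · c = c⁴

Answer: c⁴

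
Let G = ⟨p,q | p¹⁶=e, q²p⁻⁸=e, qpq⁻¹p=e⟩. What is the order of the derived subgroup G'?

G' = [G, G] is generated by all commutators. The generator-pair commutators are: [p, q] = p².
The subgroup they normally generate is {e, p², p⁴, p⁶, p⁸, p¹⁰, p¹², p¹⁴}, of order 8.
Check: |G/G'| = 32/8 = 4 is the order of the abelianisation.

Answer: 8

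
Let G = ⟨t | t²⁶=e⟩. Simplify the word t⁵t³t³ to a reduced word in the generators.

Multiply left to right, reducing at each step:
  (t⁵) · t³ = t⁸
  (t⁸) · t³ = t¹¹

Answer: t¹¹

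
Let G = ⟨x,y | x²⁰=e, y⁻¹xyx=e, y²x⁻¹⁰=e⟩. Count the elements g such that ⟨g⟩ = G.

⟨g⟩ = G would require ord(g) = |G| = 40, but the maximum element order in G is 20 < 40. So G is not cyclic and no single element generates it: the count is 0.

Answer: 0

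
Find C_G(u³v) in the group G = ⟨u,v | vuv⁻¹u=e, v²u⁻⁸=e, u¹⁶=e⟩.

⟨u³v⟩ ⊆ C_G(u³v) since powers of u³v commute with u³v; so |C_G(u³v)| ≥ |⟨u³v⟩| = 4.
By orbit–stabilizer, |C_G(u³v)| = |G| / |conj. class of u³v| = 32 / 8 = 4.
The 4 elements commuting with u³v are {e, u⁸, u³v, u³v⁻¹}.

Answer: {e, u⁸, u³v, u³v⁻¹}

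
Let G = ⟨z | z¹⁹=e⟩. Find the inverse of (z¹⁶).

The order of (z¹⁶) is 19 (smallest k with (z¹⁶)ᵏ = e), so (z¹⁶)⁻¹ = (z¹⁶)¹⁸ = z³.
Check: (z¹⁶) · (z³) → (z¹⁶) · z³ = e, giving e as required.

Answer: z³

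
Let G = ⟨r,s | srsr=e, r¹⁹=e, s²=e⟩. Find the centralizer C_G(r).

⟨r⟩ ⊆ C_G(r) since powers of r commute with r; so |C_G(r)| ≥ |⟨r⟩| = 19.
By orbit–stabilizer, |C_G(r)| = |G| / |conj. class of r| = 38 / 2 = 19.
The 19 elements commuting with r are {e, r, r², r³, r⁴, r⁵, r⁶, r⁷, r⁸, r⁹, r¹⁰, r¹¹, r¹², r¹³, r¹⁴, r¹⁵, r¹⁶, r¹⁷, r¹⁸}.

Answer: {e, r, r², r³, r⁴, r⁵, r⁶, r⁷, r⁸, r⁹, r¹⁰, r¹¹, r¹², r¹³, r¹⁴, r¹⁵, r¹⁶, r¹⁷, r¹⁸}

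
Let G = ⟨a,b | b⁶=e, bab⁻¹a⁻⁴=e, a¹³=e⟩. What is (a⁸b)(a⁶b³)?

Compute (a⁸b) · (a⁶b³) by multiplying left to right and reducing via the relations at each step:
  (a⁸b) · a⁶ = a⁶b
  (a⁶b) · b³ = a⁶b⁴

Answer: a⁶b⁴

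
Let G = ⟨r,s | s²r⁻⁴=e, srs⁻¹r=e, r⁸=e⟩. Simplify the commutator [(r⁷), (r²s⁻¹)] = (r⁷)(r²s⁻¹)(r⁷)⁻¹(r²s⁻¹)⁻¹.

[(r⁷), (r²s⁻¹)] = (r⁷)·(r²s⁻¹)·(r⁷)⁻¹·(r²s⁻¹)⁻¹.
  (r⁷) · (r²s⁻¹) = rs⁻¹
  (rs⁻¹) · r = s⁻¹
  (s⁻¹) · (r²s) = r⁶

Answer: r⁶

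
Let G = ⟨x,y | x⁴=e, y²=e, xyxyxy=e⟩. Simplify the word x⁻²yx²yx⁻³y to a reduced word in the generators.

Multiply left to right, reducing at each step:
  (x²) · y = x²y
  (x²y) · x² = x²yx²
  (x²yx²) · y = x²yx²y
  (x²yx²y) · x⁻³ = xyx²y
  (xyx²y) · y = xyx²

Answer: xyx²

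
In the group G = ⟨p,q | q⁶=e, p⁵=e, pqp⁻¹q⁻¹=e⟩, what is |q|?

Compute successive powers until reaching e:
  q¹ = q, q² = q², q³ = q³, q⁴ = q⁴, q⁵ = q⁵, q⁶ = e.
The smallest positive k with qᵏ = e is 6.

Answer: 6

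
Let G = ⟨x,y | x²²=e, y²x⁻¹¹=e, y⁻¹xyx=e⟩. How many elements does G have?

Enumerate words in the generators, reducing via the relations: the distinct elements are
  {e, x, y, xy, x², x³, x⁴, x⁵, x⁶, x⁷, x⁸, x⁹, x²y, x²¹, x²⁰, x³y, x¹², x¹³, x¹¹, x¹⁰, x¹⁴, x¹⁵, x¹⁶, x¹⁷, x¹⁸, x¹⁹, x⁴y, x⁵y, x⁶y, x⁷y, x⁸y, x⁹y, y⁻¹, xy⁻¹, x¹⁰y, x²y⁻¹, x³y⁻¹, x⁴y⁻¹, x⁵y⁻¹, x⁶y⁻¹, x⁷y⁻¹, x⁸y⁻¹, x⁹y⁻¹, x¹⁰y⁻¹}.
No further products give new elements, so |G| = 44.

Answer: 44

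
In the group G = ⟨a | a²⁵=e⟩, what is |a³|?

Compute successive powers until reaching e:
  (a³)¹ = a³, (a³)² = a⁶, (a³)³ = a⁹, (a³)⁴ = a¹², (a³)⁵ = a¹⁵, (a³)⁶ = a¹⁸, (a³)⁷ = a²¹, (a³)⁸ = a²⁴, (a³)⁹ = a², (a³)¹⁰ = a⁵, (a³)¹¹ = a⁸, (a³)¹² = a¹¹, (a³)¹³ = a¹⁴, (a³)¹⁴ = a¹⁷, (a³)¹⁵ = a²⁰, (a³)¹⁶ = a²³, (a³)¹⁷ = a, (a³)¹⁸ = a⁴, (a³)¹⁹ = a⁷, (a³)²⁰ = a¹⁰, (a³)²¹ = a¹³, (a³)²² = a¹⁶, (a³)²³ = a¹⁹, (a³)²⁴ = a²², (a³)²⁵ = e.
The smallest positive k with (a³)ᵏ = e is 25.

Answer: 25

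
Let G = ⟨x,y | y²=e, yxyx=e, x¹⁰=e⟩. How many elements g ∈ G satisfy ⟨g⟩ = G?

⟨g⟩ = G would require ord(g) = |G| = 20, but the maximum element order in G is 10 < 20. So G is not cyclic and no single element generates it: the count is 0.

Answer: 0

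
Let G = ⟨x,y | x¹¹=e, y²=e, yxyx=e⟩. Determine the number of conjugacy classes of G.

The conjugacy classes (representative and size) are:
  [e] (size 1), [x¹⁰] (size 2), [x²] (size 2), [x³] (size 2), [x⁷] (size 2), [x⁶] (size 2), [x²y] (size 11).
Class equation: 1 + 2 + 2 + 2 + 2 + 2 + 11 = 22 = |G|. So G has 7 conjugacy classes.

Answer: 7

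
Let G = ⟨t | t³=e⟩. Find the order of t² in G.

Compute successive powers until reaching e:
  (t²)¹ = t², (t²)² = t, (t²)³ = e.
The smallest positive k with (t²)ᵏ = e is 3.

Answer: 3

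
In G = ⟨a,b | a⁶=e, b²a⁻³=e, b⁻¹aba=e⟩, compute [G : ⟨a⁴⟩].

First find ord(a⁴) by computing successive powers:
  (a⁴)¹ = a⁴, (a⁴)² = a², (a⁴)³ = e.
So |⟨a⁴⟩| = ord(a⁴) = 3. With |G| = 12, by Lagrange [G : ⟨a⁴⟩] = 12/3 = 4.

Answer: 4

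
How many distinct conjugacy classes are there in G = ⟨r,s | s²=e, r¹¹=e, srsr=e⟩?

The conjugacy classes (representative and size) are:
  [e] (size 1), [r¹⁰] (size 2), [r²] (size 2), [r³] (size 2), [r⁷] (size 2), [r⁶] (size 2), [r²s] (size 11).
Class equation: 1 + 2 + 2 + 2 + 2 + 2 + 11 = 22 = |G|. So G has 7 conjugacy classes.

Answer: 7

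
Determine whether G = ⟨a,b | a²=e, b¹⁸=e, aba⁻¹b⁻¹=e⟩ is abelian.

Each pair of generators commutes: a·b = ab = b·a. Since the generators pairwise commute, every element of G commutes with every other, so G is abelian.

Answer: Yes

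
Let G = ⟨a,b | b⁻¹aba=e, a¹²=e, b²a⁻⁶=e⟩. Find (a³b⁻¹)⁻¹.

The order of (a³b⁻¹) is 4 (smallest k with (a³b⁻¹)ᵏ = e), so (a³b⁻¹)⁻¹ = (a³b⁻¹)³ = a³b.
Check: (a³b⁻¹) · (a³b) → (a³b⁻¹) · a³ = b⁻¹;   (b⁻¹) · b = e, giving e as required.

Answer: a³b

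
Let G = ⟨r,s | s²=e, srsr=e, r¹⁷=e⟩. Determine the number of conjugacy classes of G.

The conjugacy classes (representative and size) are:
  [e] (size 1), [r¹⁶] (size 2), [r²] (size 2), [r³] (size 2), [r¹³] (size 2), [r¹²] (size 2), [r⁶] (size 2), [r¹⁰] (size 2), [r⁹] (size 2), [r⁷s] (size 17).
Class equation: 1 + 2 + 2 + 2 + 2 + 2 + 2 + 2 + 2 + 17 = 34 = |G|. So G has 10 conjugacy classes.

Answer: 10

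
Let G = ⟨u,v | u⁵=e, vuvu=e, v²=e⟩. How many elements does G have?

Enumerate words in the generators, reducing via the relations: the distinct elements are
  {e, u, v, uv, u², u³, u⁴, u²v, u³v, u⁴v}.
No further products give new elements, so |G| = 10.

Answer: 10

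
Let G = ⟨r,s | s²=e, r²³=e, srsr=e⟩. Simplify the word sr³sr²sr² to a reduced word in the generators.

Multiply left to right, reducing at each step:
  s · r³ = r²⁰s
  (r²⁰s) · s = r²⁰
  (r²⁰) · r² = r²²
  (r²²) · s = r²²s
  (r²²s) · r² = r²⁰s

Answer: r²⁰s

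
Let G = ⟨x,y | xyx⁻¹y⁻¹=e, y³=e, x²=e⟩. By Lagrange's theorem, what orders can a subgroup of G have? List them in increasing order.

|G| = 6 = 2 · 3. By Lagrange's theorem the order of any subgroup divides 6; the divisors of 6 are 1, 2, 3, 6.

Answer: 1, 2, 3, 6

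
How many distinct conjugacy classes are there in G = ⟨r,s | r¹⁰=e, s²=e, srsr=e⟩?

The conjugacy classes (representative and size) are:
  [e] (size 1), [r] (size 2), [r²] (size 2), [r³] (size 2), [r⁴] (size 2), [r⁵] (size 1), [r²s] (size 5), [r³s] (size 5).
Class equation: 1 + 2 + 2 + 2 + 2 + 1 + 5 + 5 = 20 = |G|. So G has 8 conjugacy classes.

Answer: 8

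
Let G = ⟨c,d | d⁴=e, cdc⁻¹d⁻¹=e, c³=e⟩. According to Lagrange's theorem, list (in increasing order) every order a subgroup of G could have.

|G| = 12 = 2² · 3. By Lagrange's theorem the order of any subgroup divides 12; the divisors of 12 are 1, 2, 3, 4, 6, 12.

Answer: 1, 2, 3, 4, 6, 12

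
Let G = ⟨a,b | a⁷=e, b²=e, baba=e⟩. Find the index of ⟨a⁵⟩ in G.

First find ord(a⁵) by computing successive powers:
  (a⁵)¹ = a⁵, (a⁵)² = a³, (a⁵)³ = a, (a⁵)⁴ = a⁶, (a⁵)⁵ = a⁴, (a⁵)⁶ = a², (a⁵)⁷ = e.
So |⟨a⁵⟩| = ord(a⁵) = 7. With |G| = 14, by Lagrange [G : ⟨a⁵⟩] = 14/7 = 2.

Answer: 2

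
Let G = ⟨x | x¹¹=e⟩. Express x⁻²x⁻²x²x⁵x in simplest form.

Multiply left to right, reducing at each step:
  (x⁹) · x⁻² = x⁷
  (x⁷) · x² = x⁹
  (x⁹) · x⁵ = x³
  (x³) · x = x⁴

Answer: x⁴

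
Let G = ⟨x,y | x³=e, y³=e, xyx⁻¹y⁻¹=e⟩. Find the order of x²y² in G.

Compute successive powers until reaching e:
  (x²y²)¹ = x²y², (x²y²)² = xy, (x²y²)³ = e.
The smallest positive k with (x²y²)ᵏ = e is 3.

Answer: 3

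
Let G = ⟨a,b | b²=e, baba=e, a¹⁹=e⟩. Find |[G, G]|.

G' = [G, G] is generated by all commutators. The generator-pair commutators are: [a, b] = a².
The subgroup they normally generate is {e, a, a², a³, a⁴, a⁵, a⁶, a⁷, a⁸, a⁹, a¹⁰, a¹¹, a¹², a¹³, a¹⁴, a¹⁵, a¹⁶, a¹⁷, a¹⁸}, of order 19.
Check: |G/G'| = 38/19 = 2 is the order of the abelianisation.

Answer: 19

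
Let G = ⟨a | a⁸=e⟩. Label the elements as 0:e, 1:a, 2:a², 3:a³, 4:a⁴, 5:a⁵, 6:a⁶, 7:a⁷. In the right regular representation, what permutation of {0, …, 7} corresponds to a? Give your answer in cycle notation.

(0 1 2 3 4 5 6 7)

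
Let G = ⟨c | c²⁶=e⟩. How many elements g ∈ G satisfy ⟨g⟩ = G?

G is cyclic of order 26. An element generates G iff its order is 26, and a cyclic group of order 26 has exactly φ(26) = 12 such elements.

Answer: 12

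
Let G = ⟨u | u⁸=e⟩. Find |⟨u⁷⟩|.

|⟨u⁷⟩| equals the order of u⁷. Compute successive powers until reaching e:
  (u⁷)¹ = u⁷, (u⁷)² = u⁶, (u⁷)³ = u⁵, (u⁷)⁴ = u⁴, (u⁷)⁵ = u³, (u⁷)⁶ = u², (u⁷)⁷ = u, (u⁷)⁸ = e.
The smallest positive k with (u⁷)ᵏ = e is 8, so |⟨u⁷⟩| = 8.

Answer: 8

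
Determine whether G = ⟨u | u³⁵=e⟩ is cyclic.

|G| = 35. The element u has order 35 (its powers give 35 distinct elements), so ⟨u⟩ = G and G is cyclic.

Answer: Yes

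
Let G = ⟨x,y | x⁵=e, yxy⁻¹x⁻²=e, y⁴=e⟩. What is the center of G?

An element z ∈ Z(G) iff z commutes with every generator.
For example e is central: e·x = x = x·e; e·y = y = y·e.
Whereas x ∉ Z(G) since x·y = xy ≠ x²y = y·x.
Checking each of the 20 elements this way gives Z(G) = {e}, of order 1.

Answer: {e}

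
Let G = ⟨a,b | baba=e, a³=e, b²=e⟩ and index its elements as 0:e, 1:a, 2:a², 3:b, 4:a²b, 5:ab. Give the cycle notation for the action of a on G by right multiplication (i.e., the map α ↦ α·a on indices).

(0 1 2)(3 4 5)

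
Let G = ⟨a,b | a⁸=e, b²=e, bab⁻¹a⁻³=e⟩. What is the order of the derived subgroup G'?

G' = [G, G] is generated by all commutators. The generator-pair commutators are: [a, b] = a⁶.
The subgroup they normally generate is {e, a², a⁴, a⁶}, of order 4.
Check: |G/G'| = 16/4 = 4 is the order of the abelianisation.

Answer: 4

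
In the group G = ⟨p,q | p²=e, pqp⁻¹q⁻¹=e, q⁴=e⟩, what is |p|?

Compute successive powers until reaching e:
  p¹ = p, p² = e.
The smallest positive k with pᵏ = e is 2.

Answer: 2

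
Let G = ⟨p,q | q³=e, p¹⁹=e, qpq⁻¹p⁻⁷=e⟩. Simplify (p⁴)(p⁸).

Compute (p⁴) · (p⁸) by multiplying left to right and reducing via the relations at each step:
  (p⁴) · p⁸ = p¹²

Answer: p¹²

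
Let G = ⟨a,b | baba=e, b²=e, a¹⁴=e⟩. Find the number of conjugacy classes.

The conjugacy classes (representative and size) are:
  [e] (size 1), [a¹³] (size 2), [a²] (size 2), [a³] (size 2), [a¹⁰] (size 2), [a⁵] (size 2), [a⁸] (size 2), [a⁷] (size 1), [a⁶b] (size 7), [a⁹b] (size 7).
Class equation: 1 + 2 + 2 + 2 + 2 + 2 + 2 + 1 + 7 + 7 = 28 = |G|. So G has 10 conjugacy classes.

Answer: 10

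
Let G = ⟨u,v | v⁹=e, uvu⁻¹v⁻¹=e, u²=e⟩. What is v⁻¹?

The order of v is 9 (smallest k with vᵏ = e), so v⁻¹ = v⁸ = v⁸.
Check: v · (v⁸) → v · v⁸ = e, giving e as required.

Answer: v⁸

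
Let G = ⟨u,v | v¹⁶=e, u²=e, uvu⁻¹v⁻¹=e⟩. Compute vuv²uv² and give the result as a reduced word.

Multiply left to right, reducing at each step:
  v · u = uv
  (uv) · v² = uv³
  (uv³) · u = v³
  (v³) · v² = v⁵

Answer: v⁵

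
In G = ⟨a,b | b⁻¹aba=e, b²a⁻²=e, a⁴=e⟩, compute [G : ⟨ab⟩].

First find ord(ab) by computing successive powers:
  (ab)¹ = ab, (ab)² = a², (ab)³ = ab⁻¹, (ab)⁴ = e.
So |⟨ab⟩| = ord(ab) = 4. With |G| = 8, by Lagrange [G : ⟨ab⟩] = 8/4 = 2.

Answer: 2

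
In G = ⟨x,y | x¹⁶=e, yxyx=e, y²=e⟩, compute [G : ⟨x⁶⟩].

First find ord(x⁶) by computing successive powers:
  (x⁶)¹ = x⁶, (x⁶)² = x¹², (x⁶)³ = x², (x⁶)⁴ = x⁸, (x⁶)⁵ = x¹⁴, (x⁶)⁶ = x⁴, (x⁶)⁷ = x¹⁰, (x⁶)⁸ = e.
So |⟨x⁶⟩| = ord(x⁶) = 8. With |G| = 32, by Lagrange [G : ⟨x⁶⟩] = 32/8 = 4.

Answer: 4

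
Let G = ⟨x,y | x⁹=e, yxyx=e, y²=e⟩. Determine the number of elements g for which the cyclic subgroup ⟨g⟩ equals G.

⟨g⟩ = G would require ord(g) = |G| = 18, but the maximum element order in G is 9 < 18. So G is not cyclic and no single element generates it: the count is 0.

Answer: 0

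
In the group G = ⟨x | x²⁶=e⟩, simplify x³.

Compute successive powers of x, reducing at each step:
  x²: x · x = x²
  x³: (x²) · x = x³

Answer: x³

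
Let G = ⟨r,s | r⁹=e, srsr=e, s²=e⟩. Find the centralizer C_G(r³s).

⟨r³s⟩ ⊆ C_G(r³s) since powers of r³s commute with r³s; so |C_G(r³s)| ≥ |⟨r³s⟩| = 2.
By orbit–stabilizer, |C_G(r³s)| = |G| / |conj. class of r³s| = 18 / 9 = 2.
The 2 elements commuting with r³s are {e, r³s}.

Answer: {e, r³s}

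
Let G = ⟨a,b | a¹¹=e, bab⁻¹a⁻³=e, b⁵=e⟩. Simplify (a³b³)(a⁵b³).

Compute (a³b³) · (a⁵b³) by multiplying left to right and reducing via the relations at each step:
  (a³b³) · a⁵ = a⁶b³
  (a⁶b³) · b³ = a⁶b

Answer: a⁶b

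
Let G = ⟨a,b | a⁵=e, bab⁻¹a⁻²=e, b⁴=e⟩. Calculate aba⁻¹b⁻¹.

[a, b] = a·b·a⁻¹·b⁻¹.
  a · b = ab
  (ab) · (a⁴) = a⁴b
  (a⁴b) · (b³) = a⁴

Answer: a⁴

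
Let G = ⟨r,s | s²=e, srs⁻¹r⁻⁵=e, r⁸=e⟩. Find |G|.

Enumerate words in the generators, reducing via the relations: the distinct elements are
  {e, r, s, rs, r², r³, r⁴, r⁵, r⁶, r⁷, r²s, r³s, r⁴s, r⁵s, r⁶s, r⁷s}.
No further products give new elements, so |G| = 16.

Answer: 16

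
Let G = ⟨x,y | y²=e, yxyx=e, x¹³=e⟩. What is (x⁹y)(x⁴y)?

Compute (x⁹y) · (x⁴y) by multiplying left to right and reducing via the relations at each step:
  (x⁹y) · x⁴ = x⁵y
  (x⁵y) · y = x⁵

Answer: x⁵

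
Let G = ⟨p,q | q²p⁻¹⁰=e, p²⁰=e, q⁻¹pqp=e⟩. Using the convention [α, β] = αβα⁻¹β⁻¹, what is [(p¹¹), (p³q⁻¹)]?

[(p¹¹), (p³q⁻¹)] = (p¹¹)·(p³q⁻¹)·(p¹¹)⁻¹·(p³q⁻¹)⁻¹.
  (p¹¹) · (p³q⁻¹) = p⁴q
  (p⁴q) · (p⁹) = p⁵q⁻¹
  (p⁵q⁻¹) · (p³q) = p²

Answer: p²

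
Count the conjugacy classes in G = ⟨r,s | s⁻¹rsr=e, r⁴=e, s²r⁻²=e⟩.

The conjugacy classes (representative and size) are:
  [e] (size 1), [r³] (size 2), [r²] (size 1), [s⁻¹] (size 2), [rs⁻¹] (size 2).
Class equation: 1 + 2 + 1 + 2 + 2 = 8 = |G|. So G has 5 conjugacy classes.

Answer: 5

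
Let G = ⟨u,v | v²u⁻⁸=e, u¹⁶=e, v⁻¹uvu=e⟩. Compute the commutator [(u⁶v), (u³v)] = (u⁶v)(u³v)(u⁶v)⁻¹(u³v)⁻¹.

[(u⁶v), (u³v)] = (u⁶v)·(u³v)·(u⁶v)⁻¹·(u³v)⁻¹.
  (u⁶v) · (u³v) = u¹¹
  (u¹¹) · (u⁶v⁻¹) = uv⁻¹
  (uv⁻¹) · (u³v⁻¹) = u⁶

Answer: u⁶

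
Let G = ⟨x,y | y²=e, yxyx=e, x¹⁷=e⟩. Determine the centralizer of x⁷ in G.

⟨x⁷⟩ ⊆ C_G(x⁷) since powers of x⁷ commute with x⁷; so |C_G(x⁷)| ≥ |⟨x⁷⟩| = 17.
By orbit–stabilizer, |C_G(x⁷)| = |G| / |conj. class of x⁷| = 34 / 2 = 17.
The 17 elements commuting with x⁷ are {e, x, x², x³, x⁴, x⁵, x⁶, x⁷, x⁸, x⁹, x¹⁰, x¹¹, x¹², x¹³, x¹⁴, x¹⁵, x¹⁶}.

Answer: {e, x, x², x³, x⁴, x⁵, x⁶, x⁷, x⁸, x⁹, x¹⁰, x¹¹, x¹², x¹³, x¹⁴, x¹⁵, x¹⁶}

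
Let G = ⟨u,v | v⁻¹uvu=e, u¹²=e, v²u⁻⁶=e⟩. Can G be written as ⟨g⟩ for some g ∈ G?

Every cyclic group is abelian. But u·v = uv while v·u = u⁵v⁻¹, so u·v ≠ v·u and G is not abelian. Hence G is not cyclic.

Answer: No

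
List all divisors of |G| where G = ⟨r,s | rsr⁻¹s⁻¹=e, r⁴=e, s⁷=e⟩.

|G| = 28 = 2² · 7. By Lagrange's theorem the order of any subgroup divides 28; the divisors of 28 are 1, 2, 4, 7, 14, 28.

Answer: 1, 2, 4, 7, 14, 28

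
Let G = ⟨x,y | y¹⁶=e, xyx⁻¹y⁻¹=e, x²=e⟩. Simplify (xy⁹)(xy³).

Compute (xy⁹) · (xy³) by multiplying left to right and reducing via the relations at each step:
  (xy⁹) · x = y⁹
  (y⁹) · y³ = y¹²

Answer: y¹²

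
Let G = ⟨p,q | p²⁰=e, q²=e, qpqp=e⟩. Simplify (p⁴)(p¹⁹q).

Compute (p⁴) · (p¹⁹q) by multiplying left to right and reducing via the relations at each step:
  (p⁴) · p¹⁹ = p³
  (p³) · q = p³q

Answer: p³q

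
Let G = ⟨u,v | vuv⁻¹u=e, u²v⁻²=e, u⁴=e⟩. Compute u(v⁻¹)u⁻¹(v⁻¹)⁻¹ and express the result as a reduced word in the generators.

[u, (v⁻¹)] = u·(v⁻¹)·u⁻¹·(v⁻¹)⁻¹.
  u · (v⁻¹) = uv⁻¹
  (uv⁻¹) · (u³) = v
  v · v = u²

Answer: u²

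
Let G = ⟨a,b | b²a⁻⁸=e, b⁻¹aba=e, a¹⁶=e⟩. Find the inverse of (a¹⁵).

The order of (a¹⁵) is 16 (smallest k with (a¹⁵)ᵏ = e), so (a¹⁵)⁻¹ = (a¹⁵)¹⁵ = a.
Check: (a¹⁵) · a → (a¹⁵) · a = e, giving e as required.

Answer: a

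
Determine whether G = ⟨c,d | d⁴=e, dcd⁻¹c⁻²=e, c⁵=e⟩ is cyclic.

Every cyclic group is abelian. But c·d = cd while d·c = c²d, so c·d ≠ d·c and G is not abelian. Hence G is not cyclic.

Answer: No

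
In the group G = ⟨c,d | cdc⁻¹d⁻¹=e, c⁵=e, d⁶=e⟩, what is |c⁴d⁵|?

Compute successive powers until reaching e:
  (c⁴d⁵)¹ = c⁴d⁵, (c⁴d⁵)² = c³d⁴, (c⁴d⁵)³ = c²d³, (c⁴d⁵)⁴ = cd², (c⁴d⁵)⁵ = d, (c⁴d⁵)⁶ = c⁴, (c⁴d⁵)⁷ = c³d⁵, (c⁴d⁵)⁸ = c²d⁴, (c⁴d⁵)⁹ = cd³, (c⁴d⁵)¹⁰ = d², (c⁴d⁵)¹¹ = c⁴d, (c⁴d⁵)¹² = c³, (c⁴d⁵)¹³ = c²d⁵, (c⁴d⁵)¹⁴ = cd⁴, (c⁴d⁵)¹⁵ = d³, (c⁴d⁵)¹⁶ = c⁴d², (c⁴d⁵)¹⁷ = c³d, (c⁴d⁵)¹⁸ = c², (c⁴d⁵)¹⁹ = cd⁵, (c⁴d⁵)²⁰ = d⁴, (c⁴d⁵)²¹ = c⁴d³, (c⁴d⁵)²² = c³d², (c⁴d⁵)²³ = c²d, (c⁴d⁵)²⁴ = c, (c⁴d⁵)²⁵ = d⁵, (c⁴d⁵)²⁶ = c⁴d⁴, (c⁴d⁵)²⁷ = c³d³, (c⁴d⁵)²⁸ = c²d², (c⁴d⁵)²⁹ = cd, (c⁴d⁵)³⁰ = e.
The smallest positive k with (c⁴d⁵)ᵏ = e is 30.

Answer: 30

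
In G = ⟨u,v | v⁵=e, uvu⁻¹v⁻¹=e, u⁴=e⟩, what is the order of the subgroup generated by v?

|⟨v⟩| equals the order of v. Compute successive powers until reaching e:
  v¹ = v, v² = v², v³ = v³, v⁴ = v⁴, v⁵ = e.
The smallest positive k with vᵏ = e is 5, so |⟨v⟩| = 5.

Answer: 5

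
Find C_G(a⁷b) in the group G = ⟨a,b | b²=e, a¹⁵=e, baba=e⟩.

⟨a⁷b⟩ ⊆ C_G(a⁷b) since powers of a⁷b commute with a⁷b; so |C_G(a⁷b)| ≥ |⟨a⁷b⟩| = 2.
By orbit–stabilizer, |C_G(a⁷b)| = |G| / |conj. class of a⁷b| = 30 / 15 = 2.
The 2 elements commuting with a⁷b are {e, a⁷b}.

Answer: {e, a⁷b}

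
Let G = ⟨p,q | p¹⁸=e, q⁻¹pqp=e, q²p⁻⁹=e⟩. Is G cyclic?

Every cyclic group is abelian. But p·q = pq while q·p = p⁸q⁻¹, so p·q ≠ q·p and G is not abelian. Hence G is not cyclic.

Answer: No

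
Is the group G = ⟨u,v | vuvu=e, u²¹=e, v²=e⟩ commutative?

u·v = uv but v·u = u²⁰v, so u·v ≠ v·u and G is not abelian.

Answer: No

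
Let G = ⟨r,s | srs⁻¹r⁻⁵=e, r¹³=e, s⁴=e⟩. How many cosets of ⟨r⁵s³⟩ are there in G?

First find ord(r⁵s³) by computing successive powers:
  (r⁵s³)¹ = r⁵s³, (r⁵s³)² = r⁶s², (r⁵s³)³ = rs, (r⁵s³)⁴ = e.
So |⟨r⁵s³⟩| = ord(r⁵s³) = 4. With |G| = 52, by Lagrange [G : ⟨r⁵s³⟩] = 52/4 = 13.

Answer: 13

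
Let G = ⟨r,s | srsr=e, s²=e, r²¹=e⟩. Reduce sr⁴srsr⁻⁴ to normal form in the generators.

Multiply left to right, reducing at each step:
  s · r⁴ = r¹⁷s
  (r¹⁷s) · s = r¹⁷
  (r¹⁷) · r = r¹⁸
  (r¹⁸) · s = r¹⁸s
  (r¹⁸s) · r⁻⁴ = rs

Answer: rs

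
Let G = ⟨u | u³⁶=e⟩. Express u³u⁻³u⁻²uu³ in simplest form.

Multiply left to right, reducing at each step:
  (u³) · u⁻³ = e
  e · u⁻² = u³⁴
  (u³⁴) · u = u³⁵
  (u³⁵) · u³ = u²

Answer: u²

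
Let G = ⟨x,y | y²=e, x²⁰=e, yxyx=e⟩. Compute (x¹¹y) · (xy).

Compute (x¹¹y) · (xy) by multiplying left to right and reducing via the relations at each step:
  (x¹¹y) · x = x¹⁰y
  (x¹⁰y) · y = x¹⁰

Answer: x¹⁰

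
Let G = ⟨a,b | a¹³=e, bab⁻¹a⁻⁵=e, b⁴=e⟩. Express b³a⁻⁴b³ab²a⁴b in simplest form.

Multiply left to right, reducing at each step:
  (b³) · a⁻⁴ = a⁷b³
  (a⁷b³) · b³ = a⁷b²
  (a⁷b²) · a = a⁶b²
  (a⁶b²) · b² = a⁶
  (a⁶) · a⁴ = a¹⁰
  (a¹⁰) · b = a¹⁰b

Answer: a¹⁰b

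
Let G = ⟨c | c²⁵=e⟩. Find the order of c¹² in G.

Compute successive powers until reaching e:
  (c¹²)¹ = c¹², (c¹²)² = c²⁴, (c¹²)³ = c¹¹, (c¹²)⁴ = c²³, (c¹²)⁵ = c¹⁰, (c¹²)⁶ = c²², (c¹²)⁷ = c⁹, (c¹²)⁸ = c²¹, (c¹²)⁹ = c⁸, (c¹²)¹⁰ = c²⁰, (c¹²)¹¹ = c⁷, (c¹²)¹² = c¹⁹, (c¹²)¹³ = c⁶, (c¹²)¹⁴ = c¹⁸, (c¹²)¹⁵ = c⁵, (c¹²)¹⁶ = c¹⁷, (c¹²)¹⁷ = c⁴, (c¹²)¹⁸ = c¹⁶, (c¹²)¹⁹ = c³, (c¹²)²⁰ = c¹⁵, (c¹²)²¹ = c², (c¹²)²² = c¹⁴, (c¹²)²³ = c, (c¹²)²⁴ = c¹³, (c¹²)²⁵ = e.
The smallest positive k with (c¹²)ᵏ = e is 25.

Answer: 25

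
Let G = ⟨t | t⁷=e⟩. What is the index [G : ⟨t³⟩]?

First find ord(t³) by computing successive powers:
  (t³)¹ = t³, (t³)² = t⁶, (t³)³ = t², (t³)⁴ = t⁵, (t³)⁵ = t, (t³)⁶ = t⁴, (t³)⁷ = e.
So |⟨t³⟩| = ord(t³) = 7. With |G| = 7, by Lagrange [G : ⟨t³⟩] = 7/7 = 1.

Answer: 1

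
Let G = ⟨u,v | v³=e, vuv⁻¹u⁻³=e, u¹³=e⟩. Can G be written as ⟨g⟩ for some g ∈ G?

Every cyclic group is abelian. But u·v = uv while v·u = u³v, so u·v ≠ v·u and G is not abelian. Hence G is not cyclic.

Answer: No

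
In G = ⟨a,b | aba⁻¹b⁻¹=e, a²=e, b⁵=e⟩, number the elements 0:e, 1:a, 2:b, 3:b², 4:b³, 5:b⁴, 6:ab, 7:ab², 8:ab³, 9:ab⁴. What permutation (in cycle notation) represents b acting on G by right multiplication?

(0 2 3 4 5)(1 6 7 8 9)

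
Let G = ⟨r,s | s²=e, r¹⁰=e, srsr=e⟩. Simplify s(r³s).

Compute s · (r³s) by multiplying left to right and reducing via the relations at each step:
  s · r³ = r⁷s
  (r⁷s) · s = r⁷

Answer: r⁷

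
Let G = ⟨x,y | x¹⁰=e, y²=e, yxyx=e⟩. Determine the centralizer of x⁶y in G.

⟨x⁶y⟩ ⊆ C_G(x⁶y) since powers of x⁶y commute with x⁶y; so |C_G(x⁶y)| ≥ |⟨x⁶y⟩| = 2.
By orbit–stabilizer, |C_G(x⁶y)| = |G| / |conj. class of x⁶y| = 20 / 5 = 4.
The 4 elements commuting with x⁶y are {e, x⁵, xy, x⁶y}.

Answer: {e, x⁵, xy, x⁶y}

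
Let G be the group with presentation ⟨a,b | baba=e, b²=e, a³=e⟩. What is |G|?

Enumerate words in the generators, reducing via the relations: the distinct elements are
  {a, b, e, ab, a², a²b}.
No further products give new elements, so |G| = 6.

Answer: 6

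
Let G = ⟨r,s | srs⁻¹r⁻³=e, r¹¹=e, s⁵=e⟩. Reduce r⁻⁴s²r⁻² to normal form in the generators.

Multiply left to right, reducing at each step:
  (r⁷) · s² = r⁷s²
  (r⁷s²) · r⁻² = s²

Answer: s²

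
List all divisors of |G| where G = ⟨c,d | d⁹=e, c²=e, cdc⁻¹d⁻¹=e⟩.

|G| = 18 = 2 · 3². By Lagrange's theorem the order of any subgroup divides 18; the divisors of 18 are 1, 2, 3, 6, 9, 18.

Answer: 1, 2, 3, 6, 9, 18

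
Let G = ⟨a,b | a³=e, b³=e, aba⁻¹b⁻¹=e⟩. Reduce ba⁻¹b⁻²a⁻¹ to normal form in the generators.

Multiply left to right, reducing at each step:
  b · a⁻¹ = a²b
  (a²b) · b⁻² = a²b²
  (a²b²) · a⁻¹ = ab²

Answer: ab²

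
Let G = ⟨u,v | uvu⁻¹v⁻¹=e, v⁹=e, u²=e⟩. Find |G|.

Enumerate words in the generators, reducing via the relations: the distinct elements are
  {e, u, v, uv, v², v³, v⁴, v⁵, v⁶, v⁷, v⁸, uv², uv³, uv⁴, uv⁵, uv⁶, uv⁷, uv⁸}.
No further products give new elements, so |G| = 18.

Answer: 18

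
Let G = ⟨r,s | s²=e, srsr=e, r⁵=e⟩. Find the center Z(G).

An element z ∈ Z(G) iff z commutes with every generator.
For example e is central: e·r = r = r·e; e·s = s = s·e.
Whereas r ∉ Z(G) since r·s = rs ≠ r⁴s = s·r.
Checking each of the 10 elements this way gives Z(G) = {e}, of order 1.

Answer: {e}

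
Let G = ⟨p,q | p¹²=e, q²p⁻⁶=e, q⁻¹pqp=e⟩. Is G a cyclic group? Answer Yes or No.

Every cyclic group is abelian. But p·q = pq while q·p = p⁵q⁻¹, so p·q ≠ q·p and G is not abelian. Hence G is not cyclic.

Answer: No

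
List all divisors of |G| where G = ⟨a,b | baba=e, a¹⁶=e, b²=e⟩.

|G| = 32 = 2⁵. By Lagrange's theorem the order of any subgroup divides 32; the divisors of 32 are 1, 2, 4, 8, 16, 32.

Answer: 1, 2, 4, 8, 16, 32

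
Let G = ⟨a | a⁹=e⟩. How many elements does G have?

G is generated by a single element, so G is cyclic. The relator gives a⁹ = e and no smaller power is forced to be e, so the 9 powers {a, e, a², a³, a⁴, a⁵, a⁶, a⁷, a⁸} are distinct. Hence |G| = 9.

Answer: 9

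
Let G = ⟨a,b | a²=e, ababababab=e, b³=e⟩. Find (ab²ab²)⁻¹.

The order of (ab²ab²) is 5 (smallest k with (ab²ab²)ᵏ = e), so (ab²ab²)⁻¹ = (ab²ab²)⁴ = baba.
Check: (ab²ab²) · (baba) → (ab²ab²) · b = ab²a;   (ab²a) · a = ab²;   (ab²) · b = a;   a · a = e, giving e as required.

Answer: baba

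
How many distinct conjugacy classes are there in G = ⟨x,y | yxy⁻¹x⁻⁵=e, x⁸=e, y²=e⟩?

The conjugacy classes (representative and size) are:
  [e] (size 1), [x⁵] (size 2), [x²] (size 1), [x⁷] (size 2), [x⁴] (size 1), [x⁶] (size 1), [y] (size 2), [x⁵y] (size 2), [x²y] (size 2), [x³y] (size 2).
Class equation: 1 + 2 + 1 + 2 + 1 + 1 + 2 + 2 + 2 + 2 = 16 = |G|. So G has 10 conjugacy classes.

Answer: 10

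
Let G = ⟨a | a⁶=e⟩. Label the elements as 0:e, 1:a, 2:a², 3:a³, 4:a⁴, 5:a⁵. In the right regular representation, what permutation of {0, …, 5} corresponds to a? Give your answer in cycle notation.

(0 1 2 3 4 5)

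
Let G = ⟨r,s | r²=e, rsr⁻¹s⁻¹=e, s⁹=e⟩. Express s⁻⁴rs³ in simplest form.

Multiply left to right, reducing at each step:
  (s⁵) · r = rs⁵
  (rs⁵) · s³ = rs⁸

Answer: rs⁸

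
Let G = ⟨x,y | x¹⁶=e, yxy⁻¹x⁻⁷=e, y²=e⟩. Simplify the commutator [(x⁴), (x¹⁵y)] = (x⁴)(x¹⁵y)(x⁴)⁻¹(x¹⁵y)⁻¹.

[(x⁴), (x¹⁵y)] = (x⁴)·(x¹⁵y)·(x⁴)⁻¹·(x¹⁵y)⁻¹.
  (x⁴) · (x¹⁵y) = x³y
  (x³y) · (x¹²) = x⁷y
  (x⁷y) · (x⁷y) = x⁸

Answer: x⁸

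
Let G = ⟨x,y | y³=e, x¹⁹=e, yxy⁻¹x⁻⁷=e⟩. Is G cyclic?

Every cyclic group is abelian. But x·y = xy while y·x = x⁷y, so x·y ≠ y·x and G is not abelian. Hence G is not cyclic.

Answer: No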